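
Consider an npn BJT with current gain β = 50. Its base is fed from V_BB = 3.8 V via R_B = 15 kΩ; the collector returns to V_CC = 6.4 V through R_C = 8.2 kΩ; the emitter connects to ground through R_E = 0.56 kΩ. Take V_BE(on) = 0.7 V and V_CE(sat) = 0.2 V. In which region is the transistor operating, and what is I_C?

Assume active: I_B = (3.8 − 0.7)/(15 + 51×0.56) = 0.0712 mA, I_C = β·I_B = 3.56 mA.
Then V_CE = 6.4 − 3.56×8.2 − 3.63×0.56 = -24.8 V < 0.2 V — the active assumption fails.
Re-solve with V_CE = 0.2 V. KCL at the emitter: V_E/R_E = (V_BB−0.7−V_E)/R_B + (V_CC−0.2−V_E)/R_C, giving V_E = 0.488 V.
I_C = (V_CC − 0.2 − V_E)/R_C = (6.2 − 0.488)/8.2 = 0.697 mA.
Check: I_B = (3.1 − 0.488)/15 = 0.174 mA, and β·I_B = 8.71 mA > I_C, confirming saturation.

saturation; I_C ≈ 0.7 mA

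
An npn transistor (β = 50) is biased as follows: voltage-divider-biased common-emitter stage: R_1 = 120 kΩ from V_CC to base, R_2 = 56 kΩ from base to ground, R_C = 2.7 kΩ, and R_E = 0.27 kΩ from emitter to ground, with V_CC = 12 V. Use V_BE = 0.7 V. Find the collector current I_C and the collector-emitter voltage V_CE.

Thevenize the base divider: V_Th = V_CC·R_2/(R_1+R_2) = 12×56/176 = 3.82 V, R_Th = R_1‖R_2 = 38.2 kΩ.
Base-emitter loop: V_Th = I_B·R_Th + V_BE + (β+1)I_B·R_E, so I_B = (3.82 − 0.7) / (38.2 + 51×0.27) = 0.06 mA.
I_C = β·I_B = 50×0.06 = 3 mA, and I_E = (β+1)I_B = 3.06 mA.
V_CE = V_CC − I_C·R_C − I_E·R_E = 12 − 3×2.7 − 3.06×0.27 = 3.07 V.
V_CE = 3.07 V > 0.2 V confirms active-region operation.

I_C ≈ 3 mA, V_CE ≈ 3.1 V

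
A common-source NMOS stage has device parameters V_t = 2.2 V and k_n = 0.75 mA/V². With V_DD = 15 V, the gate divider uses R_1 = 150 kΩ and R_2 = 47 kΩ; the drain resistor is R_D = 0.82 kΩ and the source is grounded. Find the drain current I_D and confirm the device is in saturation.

I_D ≈ 0.71 mA

V_G = V_DD·R_2/(R_1+R_2) = 15×47/197 = 3.58 V. With the source grounded, V_GS = V_G = 3.58 V.
Assume saturation: I_D = (k_n/2)(V_GS − V_t)² = (0.75/2)×(3.58 − 2.2)² = 0.375×1.38² = 0.713 mA.
V_DS = V_DD − I_D·R_D = 15 − 0.713×0.82 = 14.4 V.
Saturation requires V_DS ≥ V_GS − V_t = 1.38 V; 14.4 ≥ 1.38 ✓.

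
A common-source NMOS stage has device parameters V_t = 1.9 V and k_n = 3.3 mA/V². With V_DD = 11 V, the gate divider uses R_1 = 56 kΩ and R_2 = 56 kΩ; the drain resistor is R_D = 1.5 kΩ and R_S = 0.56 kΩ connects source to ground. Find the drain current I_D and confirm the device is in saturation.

I_D ≈ 3.7 mA

V_G = V_DD·R_2/(R_1+R_2) = 11×56/112 = 5.5 V.
Assume saturation: I_D = (k_n/2)(V_GS − V_t)² with V_GS = V_G − I_D·R_S = 5.5 − 0.56·I_D.
Substituting gives 0.517·I_D² − 7.65·I_D + 21.4 = 0, with roots I_D = 3.74 or 11 mA.
The root I_D = 11 mA gives V_GS = -0.688 V ≤ V_t, so take I_D = 3.74 mA.
Then V_GS = 3.41 V and V_DS = V_DD − I_D(R_D+R_S) = 11 − 3.74×2.06 = 3.3 V.
Saturation requires V_DS ≥ V_GS − V_t = 1.51 V; 3.3 ≥ 1.51 ✓.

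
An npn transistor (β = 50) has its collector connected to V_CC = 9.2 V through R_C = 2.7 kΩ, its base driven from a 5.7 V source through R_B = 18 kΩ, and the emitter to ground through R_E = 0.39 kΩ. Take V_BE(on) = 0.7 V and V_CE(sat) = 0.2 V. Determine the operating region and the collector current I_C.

Assume active: I_B = (5.7 − 0.7)/(18 + 51×0.39) = 0.132 mA, I_C = β·I_B = 6.6 mA.
Then V_CE = 9.2 − 6.6×2.7 − 6.73×0.39 = -11.2 V < 0.2 V — the active assumption fails.
Re-solve with V_CE = 0.2 V. KCL at the emitter: V_E/R_E = (V_BB−0.7−V_E)/R_B + (V_CC−0.2−V_E)/R_C, giving V_E = 1.21 V.
I_C = (V_CC − 0.2 − V_E)/R_C = (9 − 1.21)/2.7 = 2.89 mA.
Check: I_B = (5 − 1.21)/18 = 0.211 mA, and β·I_B = 10.5 mA > I_C, confirming saturation.

saturation; I_C ≈ 2.9 mA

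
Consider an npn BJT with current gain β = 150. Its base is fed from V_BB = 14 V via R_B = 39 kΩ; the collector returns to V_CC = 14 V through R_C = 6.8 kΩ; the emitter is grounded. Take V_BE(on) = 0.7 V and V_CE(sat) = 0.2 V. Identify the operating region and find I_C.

saturation; I_C ≈ 2 mA

Assume active: I_B = (14 − 0.7)/39 = 0.341 mA, giving I_C = β·I_B = 51.2 mA.
But then V_CE = 14 − 51.2×6.8 = -334 V < V_CE(sat) = 0.2 V — impossible in the active region.
So the transistor is saturated. With V_CE = 0.2 V, I_C = (V_CC − 0.2)/R_C = 13.8/6.8 = 2.03 mA.
Check: β·I_B = 51.2 mA > I_C = 2.03 mA, confirming saturation.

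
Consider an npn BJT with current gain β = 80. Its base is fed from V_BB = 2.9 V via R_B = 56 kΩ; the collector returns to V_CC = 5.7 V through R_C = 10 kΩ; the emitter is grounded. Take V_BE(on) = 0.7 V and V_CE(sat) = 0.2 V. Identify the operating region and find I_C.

saturation; I_C ≈ 0.55 mA

Assume active: I_B = (2.9 − 0.7)/56 = 0.0393 mA, giving I_C = β·I_B = 3.14 mA.
But then V_CE = 5.7 − 3.14×10 = -25.7 V < V_CE(sat) = 0.2 V — impossible in the active region.
So the transistor is saturated. With V_CE = 0.2 V, I_C = (V_CC − 0.2)/R_C = 5.5/10 = 0.55 mA.
Check: β·I_B = 3.14 mA > I_C = 0.55 mA, confirming saturation.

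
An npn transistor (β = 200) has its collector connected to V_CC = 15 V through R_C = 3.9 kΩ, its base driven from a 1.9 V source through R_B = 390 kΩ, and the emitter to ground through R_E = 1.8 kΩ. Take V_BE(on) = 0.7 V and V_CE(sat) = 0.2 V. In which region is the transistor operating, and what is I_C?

active; I_C ≈ 0.32 mA

Assume active. Base-emitter loop: I_B = (V_BB − V_BE)/(R_B + (β+1)R_E) = (1.9 − 0.7)/(390 + 201×1.8) = 0.0016 mA.
I_C = β·I_B = 200×0.0016 = 0.319 mA.
V_CE = V_CC − I_C·R_C − I_E·R_E = 15 − 0.319×3.9 − 0.321×1.8 = 13.2 V > V_CE(sat), so the active-region assumption holds.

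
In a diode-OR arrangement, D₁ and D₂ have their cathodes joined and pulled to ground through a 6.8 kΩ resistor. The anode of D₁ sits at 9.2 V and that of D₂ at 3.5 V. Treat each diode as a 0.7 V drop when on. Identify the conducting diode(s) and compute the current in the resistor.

Only D₁ conducts; I_R ≈ 1.2 mA

Assume both conduct. Then node N would need to be at both 9.2−0.7 = 8.5 V and 3.5−0.7 = 2.8 V, which is impossible.
Assume only D₁ conducts: V_N = 9.2 − 0.7 = 8.5 V, so I_R = 8.5/6.8 = 1.25 mA.
Check D₂: its anode-to-cathode voltage is 3.5 − 8.5 = -5 V < 0.7 V, so it is off. The assumption is consistent.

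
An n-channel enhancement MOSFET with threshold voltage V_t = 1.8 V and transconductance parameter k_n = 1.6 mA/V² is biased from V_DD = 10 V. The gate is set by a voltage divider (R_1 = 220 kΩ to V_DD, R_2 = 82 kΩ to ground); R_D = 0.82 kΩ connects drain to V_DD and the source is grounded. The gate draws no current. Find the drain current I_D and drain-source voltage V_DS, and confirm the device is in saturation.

V_G = V_DD·R_2/(R_1+R_2) = 10×82/302 = 2.72 V. With the source grounded, V_GS = V_G = 2.72 V.
Assume saturation: I_D = (k_n/2)(V_GS − V_t)² = (1.6/2)×(2.72 − 1.8)² = 0.8×0.915² = 0.67 mA.
V_DS = V_DD − I_D·R_D = 10 − 0.67×0.82 = 9.45 V.
Saturation requires V_DS ≥ V_GS − V_t = 0.915 V; 9.45 ≥ 0.915 ✓.

I_D ≈ 0.67 mA, V_DS ≈ 9.5 V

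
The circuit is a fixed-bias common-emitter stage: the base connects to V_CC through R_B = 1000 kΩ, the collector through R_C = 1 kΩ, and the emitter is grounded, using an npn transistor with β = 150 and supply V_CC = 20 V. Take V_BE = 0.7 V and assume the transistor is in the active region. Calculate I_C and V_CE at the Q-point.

Base loop: V_CC = I_B·R_B + V_BE, so I_B = (20 − 0.7)/1000 kΩ = 0.0193 mA.
In the active region I_C = β·I_B = 150 × 0.0193 = 2.9 mA.
Collector loop: V_CE = V_CC − I_C·R_C = 20 − 2.9×1 = 17.1 V.
Since V_CE = 17.1 V > V_CE(sat) ≈ 0.2 V, the transistor is in the active region as assumed.

I_C ≈ 2.9 mA, V_CE ≈ 17 V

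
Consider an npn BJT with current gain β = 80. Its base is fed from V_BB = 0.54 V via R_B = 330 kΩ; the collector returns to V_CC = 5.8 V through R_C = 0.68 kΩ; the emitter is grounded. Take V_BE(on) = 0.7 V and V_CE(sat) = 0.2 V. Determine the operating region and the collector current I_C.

cutoff; I_C ≈ 0

V_BB = 0.54 V ≤ V_BE(on) = 0.7 V, so the base-emitter junction is not forward biased.
The transistor is in cutoff: I_B = I_C = 0.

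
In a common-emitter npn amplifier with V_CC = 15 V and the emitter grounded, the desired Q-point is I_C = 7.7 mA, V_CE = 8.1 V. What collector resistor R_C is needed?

R_C ≈ 0.9 kΩ

Collector loop: V_CC = I_C·R_C + V_CE.
R_C = (V_CC − V_CE)/I_C = (15 − 8.1)/7.7 = 0.896 kΩ.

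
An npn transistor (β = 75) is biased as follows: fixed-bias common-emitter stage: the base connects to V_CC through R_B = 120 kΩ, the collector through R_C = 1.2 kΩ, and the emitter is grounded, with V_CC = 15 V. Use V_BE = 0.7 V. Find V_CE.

Base loop: V_CC = I_B·R_B + V_BE, so I_B = (15 − 0.7)/120 kΩ = 0.119 mA.
In the active region I_C = β·I_B = 75 × 0.119 = 8.94 mA.
Collector loop: V_CE = V_CC − I_C·R_C = 15 − 8.94×1.2 = 4.28 V.
Since V_CE = 4.28 V > V_CE(sat) ≈ 0.2 V, the transistor is in the active region as assumed.

V_CE ≈ 4.3 V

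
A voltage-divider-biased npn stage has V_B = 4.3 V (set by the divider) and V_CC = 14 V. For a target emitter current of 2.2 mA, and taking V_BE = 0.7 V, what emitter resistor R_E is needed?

R_E ≈ 1.6 kΩ

V_E = V_B − V_BE = 4.3 − 0.7 = 3.6 V.
R_E = V_E / I_E = 3.6 / 2.2 = 1.64 kΩ.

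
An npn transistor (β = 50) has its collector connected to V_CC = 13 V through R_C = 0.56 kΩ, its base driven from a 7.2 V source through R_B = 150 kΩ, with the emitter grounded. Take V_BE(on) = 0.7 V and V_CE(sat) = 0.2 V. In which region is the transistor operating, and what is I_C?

Assume active. Base-emitter loop: I_B = (V_BB − V_BE)/R_B = (7.2 − 0.7)/150 = 0.0433 mA.
I_C = β·I_B = 50×0.0433 = 2.17 mA.
V_CE = V_CC − I_C·R_C = 13 − 2.17×0.56 = 11.8 V > V_CE(sat), so the active-region assumption holds.

active; I_C ≈ 2.2 mA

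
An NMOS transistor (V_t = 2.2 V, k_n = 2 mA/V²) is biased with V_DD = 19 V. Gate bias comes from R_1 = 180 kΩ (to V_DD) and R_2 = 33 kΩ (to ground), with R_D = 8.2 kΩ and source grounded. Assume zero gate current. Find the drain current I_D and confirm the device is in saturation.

V_G = V_DD·R_2/(R_1+R_2) = 19×33/213 = 2.94 V. With the source grounded, V_GS = V_G = 2.94 V.
Assume saturation: I_D = (k_n/2)(V_GS − V_t)² = (2/2)×(2.94 − 2.2)² = 1×0.744² = 0.553 mA.
V_DS = V_DD − I_D·R_D = 19 − 0.553×8.2 = 14.5 V.
Saturation requires V_DS ≥ V_GS − V_t = 0.744 V; 14.5 ≥ 0.744 ✓.

I_D ≈ 0.55 mA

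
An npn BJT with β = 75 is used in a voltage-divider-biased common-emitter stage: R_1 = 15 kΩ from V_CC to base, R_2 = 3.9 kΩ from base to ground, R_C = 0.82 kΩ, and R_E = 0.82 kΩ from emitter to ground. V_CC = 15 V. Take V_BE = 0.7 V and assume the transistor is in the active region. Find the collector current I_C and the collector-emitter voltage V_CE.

I_C ≈ 2.7 mA, V_CE ≈ 10 V

Thevenize the base divider: V_Th = V_CC·R_2/(R_1+R_2) = 15×3.9/18.9 = 3.1 V, R_Th = R_1‖R_2 = 3.1 kΩ.
Base-emitter loop: V_Th = I_B·R_Th + V_BE + (β+1)I_B·R_E, so I_B = (3.1 − 0.7) / (3.1 + 76×0.82) = 0.0366 mA.
I_C = β·I_B = 75×0.0366 = 2.75 mA, and I_E = (β+1)I_B = 2.78 mA.
V_CE = V_CC − I_C·R_C − I_E·R_E = 15 − 2.75×0.82 − 2.78×0.82 = 10.5 V.
V_CE = 10.5 V > 0.2 V confirms active-region operation.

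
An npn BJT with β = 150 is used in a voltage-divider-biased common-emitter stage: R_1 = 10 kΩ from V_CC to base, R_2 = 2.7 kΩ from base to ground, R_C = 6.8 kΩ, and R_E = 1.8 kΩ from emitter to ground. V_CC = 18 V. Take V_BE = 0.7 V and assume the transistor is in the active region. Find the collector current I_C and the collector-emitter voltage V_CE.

Thevenize the base divider: V_Th = V_CC·R_2/(R_1+R_2) = 18×2.7/12.7 = 3.83 V, R_Th = R_1‖R_2 = 2.13 kΩ.
Base-emitter loop: V_Th = I_B·R_Th + V_BE + (β+1)I_B·R_E, so I_B = (3.83 − 0.7) / (2.13 + 151×1.8) = 0.0114 mA.
I_C = β·I_B = 150×0.0114 = 1.71 mA, and I_E = (β+1)I_B = 1.72 mA.
V_CE = V_CC − I_C·R_C − I_E·R_E = 18 − 1.71×6.8 − 1.72×1.8 = 3.25 V.
V_CE = 3.25 V > 0.2 V confirms active-region operation.

I_C ≈ 1.7 mA, V_CE ≈ 3.3 V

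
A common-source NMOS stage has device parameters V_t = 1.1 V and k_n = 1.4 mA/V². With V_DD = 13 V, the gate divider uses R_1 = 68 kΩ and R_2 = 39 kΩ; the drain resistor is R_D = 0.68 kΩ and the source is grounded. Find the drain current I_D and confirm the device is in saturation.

I_D ≈ 9.3 mA

V_G = V_DD·R_2/(R_1+R_2) = 13×39/107 = 4.74 V. With the source grounded, V_GS = V_G = 4.74 V.
Assume saturation: I_D = (k_n/2)(V_GS − V_t)² = (1.4/2)×(4.74 − 1.1)² = 0.7×3.64² = 9.27 mA.
V_DS = V_DD − I_D·R_D = 13 − 9.27×0.68 = 6.7 V.
Saturation requires V_DS ≥ V_GS − V_t = 3.64 V; 6.7 ≥ 3.64 ✓.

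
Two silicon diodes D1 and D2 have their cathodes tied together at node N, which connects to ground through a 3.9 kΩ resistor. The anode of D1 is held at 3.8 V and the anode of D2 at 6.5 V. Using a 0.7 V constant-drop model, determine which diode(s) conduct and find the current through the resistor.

Only D2 conducts; I_R ≈ 1.5 mA

Assume both conduct. Then node N would need to be at both 3.8−0.7 = 3.1 V and 6.5−0.7 = 5.8 V, which is impossible.
Assume only D2 conducts: V_N = 6.5 − 0.7 = 5.8 V, so I_R = 5.8/3.9 = 1.49 mA.
Check D1: its anode-to-cathode voltage is 3.8 − 5.8 = -2 V < 0.7 V, so it is off. The assumption is consistent.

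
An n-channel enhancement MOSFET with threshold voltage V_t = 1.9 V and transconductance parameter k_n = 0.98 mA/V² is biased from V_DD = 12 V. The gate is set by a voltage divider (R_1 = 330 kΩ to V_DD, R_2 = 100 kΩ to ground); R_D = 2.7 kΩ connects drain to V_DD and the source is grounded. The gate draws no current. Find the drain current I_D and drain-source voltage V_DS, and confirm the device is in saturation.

V_G = V_DD·R_2/(R_1+R_2) = 12×100/430 = 2.79 V. With the source grounded, V_GS = V_G = 2.79 V.
Assume saturation: I_D = (k_n/2)(V_GS − V_t)² = (0.98/2)×(2.79 − 1.9)² = 0.49×0.891² = 0.389 mA.
V_DS = V_DD − I_D·R_D = 12 − 0.389×2.7 = 11 V.
Saturation requires V_DS ≥ V_GS − V_t = 0.891 V; 11 ≥ 0.891 ✓.

I_D ≈ 0.39 mA, V_DS ≈ 11 V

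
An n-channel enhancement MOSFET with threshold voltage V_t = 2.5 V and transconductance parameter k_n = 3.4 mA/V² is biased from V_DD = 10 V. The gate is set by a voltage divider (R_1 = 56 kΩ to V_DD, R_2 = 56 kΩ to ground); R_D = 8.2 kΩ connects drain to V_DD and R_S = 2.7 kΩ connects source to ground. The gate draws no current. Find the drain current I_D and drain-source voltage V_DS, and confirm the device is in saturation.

V_G = V_DD·R_2/(R_1+R_2) = 10×56/112 = 5 V.
Assume saturation: I_D = (k_n/2)(V_GS − V_t)² with V_GS = V_G − I_D·R_S = 5 − 2.7·I_D.
Substituting gives 12.4·I_D² − 24·I_D + 10.6 = 0, with roots I_D = 0.69 or 1.24 mA.
The root I_D = 1.24 mA gives V_GS = 1.65 V ≤ V_t, so take I_D = 0.69 mA.
Then V_GS = 3.14 V and V_DS = V_DD − I_D(R_D+R_S) = 10 − 0.69×10.9 = 2.48 V.
Saturation requires V_DS ≥ V_GS − V_t = 0.637 V; 2.48 ≥ 0.637 ✓.

I_D ≈ 0.69 mA, V_DS ≈ 2.5 V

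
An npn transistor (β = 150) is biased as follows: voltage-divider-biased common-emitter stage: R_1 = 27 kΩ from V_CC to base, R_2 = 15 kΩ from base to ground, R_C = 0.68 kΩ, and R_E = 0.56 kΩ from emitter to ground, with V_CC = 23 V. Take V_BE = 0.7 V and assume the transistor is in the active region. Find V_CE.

V_CE ≈ 8.1 V

Thevenize the base divider: V_Th = V_CC·R_2/(R_1+R_2) = 23×15/42 = 8.21 V, R_Th = R_1‖R_2 = 9.64 kΩ.
Base-emitter loop: V_Th = I_B·R_Th + V_BE + (β+1)I_B·R_E, so I_B = (8.21 − 0.7) / (9.64 + 151×0.56) = 0.0798 mA.
I_C = β·I_B = 150×0.0798 = 12 mA, and I_E = (β+1)I_B = 12 mA.
V_CE = V_CC − I_C·R_C − I_E·R_E = 23 − 12×0.68 − 12×0.56 = 8.12 V.
V_CE = 8.12 V > 0.2 V confirms active-region operation.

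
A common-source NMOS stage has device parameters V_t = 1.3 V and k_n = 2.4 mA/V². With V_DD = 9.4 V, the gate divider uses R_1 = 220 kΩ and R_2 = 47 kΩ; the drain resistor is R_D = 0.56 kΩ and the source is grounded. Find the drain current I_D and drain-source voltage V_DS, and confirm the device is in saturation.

V_G = V_DD·R_2/(R_1+R_2) = 9.4×47/267 = 1.65 V. With the source grounded, V_GS = V_G = 1.65 V.
Assume saturation: I_D = (k_n/2)(V_GS − V_t)² = (2.4/2)×(1.65 − 1.3)² = 1.2×0.355² = 0.151 mA.
V_DS = V_DD − I_D·R_D = 9.4 − 0.151×0.56 = 9.32 V.
Saturation requires V_DS ≥ V_GS − V_t = 0.355 V; 9.32 ≥ 0.355 ✓.

I_D ≈ 0.15 mA, V_DS ≈ 9.3 V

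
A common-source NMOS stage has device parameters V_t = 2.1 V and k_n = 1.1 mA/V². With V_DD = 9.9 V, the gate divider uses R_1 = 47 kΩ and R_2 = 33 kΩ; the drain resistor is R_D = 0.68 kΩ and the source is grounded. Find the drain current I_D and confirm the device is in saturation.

V_G = V_DD·R_2/(R_1+R_2) = 9.9×33/80 = 4.08 V. With the source grounded, V_GS = V_G = 4.08 V.
Assume saturation: I_D = (k_n/2)(V_GS − V_t)² = (1.1/2)×(4.08 − 2.1)² = 0.55×1.98² = 2.16 mA.
V_DS = V_DD − I_D·R_D = 9.9 − 2.16×0.68 = 8.43 V.
Saturation requires V_DS ≥ V_GS − V_t = 1.98 V; 8.43 ≥ 1.98 ✓.

I_D ≈ 2.2 mA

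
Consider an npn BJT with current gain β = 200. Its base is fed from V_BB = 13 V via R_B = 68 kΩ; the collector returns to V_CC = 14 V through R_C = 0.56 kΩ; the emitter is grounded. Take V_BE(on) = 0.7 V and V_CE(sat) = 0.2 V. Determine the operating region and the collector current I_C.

saturation; I_C ≈ 25 mA

Assume active: I_B = (13 − 0.7)/68 = 0.181 mA, giving I_C = β·I_B = 36.2 mA.
But then V_CE = 14 − 36.2×0.56 = -6.26 V < V_CE(sat) = 0.2 V — impossible in the active region.
So the transistor is saturated. With V_CE = 0.2 V, I_C = (V_CC − 0.2)/R_C = 13.8/0.56 = 24.6 mA.
Check: β·I_B = 36.2 mA > I_C = 24.6 mA, confirming saturation.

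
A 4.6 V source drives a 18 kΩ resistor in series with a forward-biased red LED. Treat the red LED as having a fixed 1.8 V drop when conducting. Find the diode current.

I ≈ 0.16 mA

KVL around the loop: 4.6 = V_D + I·R = 1.8 + I × 18 kΩ.
So I = (4.6 − 1.8) / 18 kΩ = 2.8 / 18 = 0.156 mA.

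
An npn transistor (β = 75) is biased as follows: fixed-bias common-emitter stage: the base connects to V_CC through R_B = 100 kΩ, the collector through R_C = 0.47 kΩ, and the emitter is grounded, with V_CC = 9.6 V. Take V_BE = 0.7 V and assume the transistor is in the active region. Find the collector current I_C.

Base loop: V_CC = I_B·R_B + V_BE, so I_B = (9.6 − 0.7)/100 kΩ = 0.089 mA.
In the active region I_C = β·I_B = 75 × 0.089 = 6.68 mA.
Collector loop: V_CE = V_CC − I_C·R_C = 9.6 − 6.68×0.47 = 6.46 V.
Since V_CE = 6.46 V > V_CE(sat) ≈ 0.2 V, the transistor is in the active region as assumed.

I_C ≈ 6.7 mA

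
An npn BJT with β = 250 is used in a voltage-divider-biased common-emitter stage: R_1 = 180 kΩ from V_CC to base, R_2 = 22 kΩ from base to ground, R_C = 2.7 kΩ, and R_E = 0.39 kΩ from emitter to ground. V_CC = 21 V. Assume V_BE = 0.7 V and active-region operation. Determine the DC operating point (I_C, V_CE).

I_C ≈ 3.4 mA, V_CE ≈ 11 V

Thevenize the base divider: V_Th = V_CC·R_2/(R_1+R_2) = 21×22/202 = 2.29 V, R_Th = R_1‖R_2 = 19.6 kΩ.
Base-emitter loop: V_Th = I_B·R_Th + V_BE + (β+1)I_B·R_E, so I_B = (2.29 − 0.7) / (19.6 + 251×0.39) = 0.0135 mA.
I_C = β·I_B = 250×0.0135 = 3.38 mA, and I_E = (β+1)I_B = 3.39 mA.
V_CE = V_CC − I_C·R_C − I_E·R_E = 21 − 3.38×2.7 − 3.39×0.39 = 10.6 V.
V_CE = 10.6 V > 0.2 V confirms active-region operation.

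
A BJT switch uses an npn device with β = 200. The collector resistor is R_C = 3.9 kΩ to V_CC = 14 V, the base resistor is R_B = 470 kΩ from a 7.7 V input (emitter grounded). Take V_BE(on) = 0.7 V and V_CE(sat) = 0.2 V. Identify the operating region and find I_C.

active; I_C ≈ 3 mA

Assume active. Base-emitter loop: I_B = (V_BB − V_BE)/R_B = (7.7 − 0.7)/470 = 0.0149 mA.
I_C = β·I_B = 200×0.0149 = 2.98 mA.
V_CE = V_CC − I_C·R_C = 14 − 2.98×3.9 = 2.38 V > V_CE(sat), so the active-region assumption holds.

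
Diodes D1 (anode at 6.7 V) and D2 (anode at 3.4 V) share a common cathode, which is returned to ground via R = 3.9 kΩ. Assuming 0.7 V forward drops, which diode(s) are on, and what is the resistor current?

Assume both conduct. Then node N would need to be at both 6.7−0.7 = 6 V and 3.4−0.7 = 2.7 V, which is impossible.
Assume only D1 conducts: V_N = 6.7 − 0.7 = 6 V, so I_R = 6/3.9 = 1.54 mA.
Check D2: its anode-to-cathode voltage is 3.4 − 6 = -2.6 V < 0.7 V, so it is off. The assumption is consistent.

Only D1 conducts; I_R ≈ 1.5 mA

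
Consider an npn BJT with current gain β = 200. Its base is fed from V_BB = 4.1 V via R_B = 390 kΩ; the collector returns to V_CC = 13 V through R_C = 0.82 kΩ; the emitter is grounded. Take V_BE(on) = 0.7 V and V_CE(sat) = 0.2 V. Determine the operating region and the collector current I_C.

active; I_C ≈ 1.7 mA

Assume active. Base-emitter loop: I_B = (V_BB − V_BE)/R_B = (4.1 − 0.7)/390 = 0.00872 mA.
I_C = β·I_B = 200×0.00872 = 1.74 mA.
V_CE = V_CC − I_C·R_C = 13 − 1.74×0.82 = 11.6 V > V_CE(sat), so the active-region assumption holds.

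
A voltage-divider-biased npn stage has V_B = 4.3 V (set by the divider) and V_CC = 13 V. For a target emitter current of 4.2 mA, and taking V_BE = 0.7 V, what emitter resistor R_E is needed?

V_E = V_B − V_BE = 4.3 − 0.7 = 3.6 V.
R_E = V_E / I_E = 3.6 / 4.2 = 0.857 kΩ.

R_E ≈ 0.86 kΩ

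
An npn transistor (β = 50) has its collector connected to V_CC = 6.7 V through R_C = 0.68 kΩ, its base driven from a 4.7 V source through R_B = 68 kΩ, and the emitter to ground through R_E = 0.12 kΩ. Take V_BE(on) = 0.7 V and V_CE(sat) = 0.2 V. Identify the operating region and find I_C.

active; I_C ≈ 2.7 mA

Assume active. Base-emitter loop: I_B = (V_BB − V_BE)/(R_B + (β+1)R_E) = (4.7 − 0.7)/(68 + 51×0.12) = 0.054 mA.
I_C = β·I_B = 50×0.054 = 2.7 mA.
V_CE = V_CC − I_C·R_C − I_E·R_E = 6.7 − 2.7×0.68 − 2.75×0.12 = 4.53 V > V_CE(sat), so the active-region assumption holds.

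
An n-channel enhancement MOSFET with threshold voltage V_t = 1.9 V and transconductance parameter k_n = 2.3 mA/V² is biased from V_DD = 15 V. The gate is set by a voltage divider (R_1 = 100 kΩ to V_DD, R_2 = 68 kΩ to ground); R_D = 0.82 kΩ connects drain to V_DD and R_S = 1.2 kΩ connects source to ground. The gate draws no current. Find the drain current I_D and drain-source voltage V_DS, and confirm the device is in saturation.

I_D ≈ 2.3 mA, V_DS ≈ 10 V

V_G = V_DD·R_2/(R_1+R_2) = 15×68/168 = 6.07 V.
Assume saturation: I_D = (k_n/2)(V_GS − V_t)² with V_GS = V_G − I_D·R_S = 6.07 − 1.2·I_D.
Substituting gives 1.66·I_D² − 12.5·I_D + 20 = 0, with roots I_D = 2.3 or 5.26 mA.
The root I_D = 5.26 mA gives V_GS = -0.238 V ≤ V_t, so take I_D = 2.3 mA.
Then V_GS = 3.31 V and V_DS = V_DD − I_D(R_D+R_S) = 15 − 2.3×2.02 = 10.4 V.
Saturation requires V_DS ≥ V_GS − V_t = 1.41 V; 10.4 ≥ 1.41 ✓.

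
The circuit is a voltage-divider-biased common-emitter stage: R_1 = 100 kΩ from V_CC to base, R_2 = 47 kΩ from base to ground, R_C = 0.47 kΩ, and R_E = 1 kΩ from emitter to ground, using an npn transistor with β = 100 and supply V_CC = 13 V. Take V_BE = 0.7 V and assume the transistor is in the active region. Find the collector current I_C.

I_C ≈ 2.6 mA

Thevenize the base divider: V_Th = V_CC·R_2/(R_1+R_2) = 13×47/147 = 4.16 V, R_Th = R_1‖R_2 = 32 kΩ.
Base-emitter loop: V_Th = I_B·R_Th + V_BE + (β+1)I_B·R_E, so I_B = (4.16 − 0.7) / (32 + 101×1) = 0.026 mA.
I_C = β·I_B = 100×0.026 = 2.6 mA, and I_E = (β+1)I_B = 2.63 mA.
V_CE = V_CC − I_C·R_C − I_E·R_E = 13 − 2.6×0.47 − 2.63×1 = 9.15 V.
V_CE = 9.15 V > 0.2 V confirms active-region operation.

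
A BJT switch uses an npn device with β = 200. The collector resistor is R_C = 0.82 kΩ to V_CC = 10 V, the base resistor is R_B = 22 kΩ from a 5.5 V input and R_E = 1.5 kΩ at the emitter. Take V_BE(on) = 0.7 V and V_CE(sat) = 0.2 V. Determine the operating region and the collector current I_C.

active; I_C ≈ 3 mA

Assume active. Base-emitter loop: I_B = (V_BB − V_BE)/(R_B + (β+1)R_E) = (5.5 − 0.7)/(22 + 201×1.5) = 0.0148 mA.
I_C = β·I_B = 200×0.0148 = 2.97 mA.
V_CE = V_CC − I_C·R_C − I_E·R_E = 10 − 2.97×0.82 − 2.98×1.5 = 3.09 V > V_CE(sat), so the active-region assumption holds.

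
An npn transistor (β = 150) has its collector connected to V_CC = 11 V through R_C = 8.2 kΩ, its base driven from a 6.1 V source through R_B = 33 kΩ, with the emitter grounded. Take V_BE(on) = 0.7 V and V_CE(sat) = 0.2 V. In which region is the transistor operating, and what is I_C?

Assume active: I_B = (6.1 − 0.7)/33 = 0.164 mA, giving I_C = β·I_B = 24.5 mA.
But then V_CE = 11 − 24.5×8.2 = -190 V < V_CE(sat) = 0.2 V — impossible in the active region.
So the transistor is saturated. With V_CE = 0.2 V, I_C = (V_CC − 0.2)/R_C = 10.8/8.2 = 1.32 mA.
Check: β·I_B = 24.5 mA > I_C = 1.32 mA, confirming saturation.

saturation; I_C ≈ 1.3 mA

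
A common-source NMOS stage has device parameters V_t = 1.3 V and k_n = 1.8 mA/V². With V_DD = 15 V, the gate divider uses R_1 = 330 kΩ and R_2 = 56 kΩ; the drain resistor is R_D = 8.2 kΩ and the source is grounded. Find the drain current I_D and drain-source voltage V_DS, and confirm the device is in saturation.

V_G = V_DD·R_2/(R_1+R_2) = 15×56/386 = 2.18 V. With the source grounded, V_GS = V_G = 2.18 V.
Assume saturation: I_D = (k_n/2)(V_GS − V_t)² = (1.8/2)×(2.18 − 1.3)² = 0.9×0.876² = 0.691 mA.
V_DS = V_DD − I_D·R_D = 15 − 0.691×8.2 = 9.33 V.
Saturation requires V_DS ≥ V_GS − V_t = 0.876 V; 9.33 ≥ 0.876 ✓.

I_D ≈ 0.69 mA, V_DS ≈ 9.3 V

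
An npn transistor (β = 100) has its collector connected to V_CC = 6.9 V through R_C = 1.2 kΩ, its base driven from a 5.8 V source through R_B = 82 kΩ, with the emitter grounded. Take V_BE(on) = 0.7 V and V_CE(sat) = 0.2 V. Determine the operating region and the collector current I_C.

saturation; I_C ≈ 5.6 mA

Assume active: I_B = (5.8 − 0.7)/82 = 0.0622 mA, giving I_C = β·I_B = 6.22 mA.
But then V_CE = 6.9 − 6.22×1.2 = -0.563 V < V_CE(sat) = 0.2 V — impossible in the active region.
So the transistor is saturated. With V_CE = 0.2 V, I_C = (V_CC − 0.2)/R_C = 6.7/1.2 = 5.58 mA.
Check: β·I_B = 6.22 mA > I_C = 5.58 mA, confirming saturation.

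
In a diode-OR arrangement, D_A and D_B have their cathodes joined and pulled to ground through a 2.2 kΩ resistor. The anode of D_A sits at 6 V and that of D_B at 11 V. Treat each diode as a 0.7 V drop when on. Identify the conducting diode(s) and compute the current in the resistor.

Only D_B conducts; I_R ≈ 4.7 mA

Assume both conduct. Then node N would need to be at both 6−0.7 = 5.3 V and 11−0.7 = 10.3 V, which is impossible.
Assume only D_B conducts: V_N = 11 − 0.7 = 10.3 V, so I_R = 10.3/2.2 = 4.68 mA.
Check D_A: its anode-to-cathode voltage is 6 − 10.3 = -4.3 V < 0.7 V, so it is off. The assumption is consistent.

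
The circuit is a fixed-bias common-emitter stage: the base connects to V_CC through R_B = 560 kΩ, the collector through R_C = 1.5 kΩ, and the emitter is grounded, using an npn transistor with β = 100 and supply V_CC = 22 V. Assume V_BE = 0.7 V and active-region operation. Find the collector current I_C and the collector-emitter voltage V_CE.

I_C ≈ 3.8 mA, V_CE ≈ 16 V

Base loop: V_CC = I_B·R_B + V_BE, so I_B = (22 − 0.7)/560 kΩ = 0.038 mA.
In the active region I_C = β·I_B = 100 × 0.038 = 3.8 mA.
Collector loop: V_CE = V_CC − I_C·R_C = 22 − 3.8×1.5 = 16.3 V.
Since V_CE = 16.3 V > V_CE(sat) ≈ 0.2 V, the transistor is in the active region as assumed.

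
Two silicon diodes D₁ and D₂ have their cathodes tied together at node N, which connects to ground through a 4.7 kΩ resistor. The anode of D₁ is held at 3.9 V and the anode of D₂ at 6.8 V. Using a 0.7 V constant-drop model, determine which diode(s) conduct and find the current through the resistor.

Only D₂ conducts; I_R ≈ 1.3 mA

Assume both conduct. Then node N would need to be at both 3.9−0.7 = 3.2 V and 6.8−0.7 = 6.1 V, which is impossible.
Assume only D₂ conducts: V_N = 6.8 − 0.7 = 6.1 V, so I_R = 6.1/4.7 = 1.3 mA.
Check D₁: its anode-to-cathode voltage is 3.9 − 6.1 = -2.2 V < 0.7 V, so it is off. The assumption is consistent.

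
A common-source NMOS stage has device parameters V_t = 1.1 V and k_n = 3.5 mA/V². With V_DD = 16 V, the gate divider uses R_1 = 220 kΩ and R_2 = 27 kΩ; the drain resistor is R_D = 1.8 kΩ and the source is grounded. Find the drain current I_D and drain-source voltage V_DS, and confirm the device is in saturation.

I_D ≈ 0.74 mA, V_DS ≈ 15 V

V_G = V_DD·R_2/(R_1+R_2) = 16×27/247 = 1.75 V. With the source grounded, V_GS = V_G = 1.75 V.
Assume saturation: I_D = (k_n/2)(V_GS − V_t)² = (3.5/2)×(1.75 − 1.1)² = 1.75×0.649² = 0.737 mA.
V_DS = V_DD − I_D·R_D = 16 − 0.737×1.8 = 14.7 V.
Saturation requires V_DS ≥ V_GS − V_t = 0.649 V; 14.7 ≥ 0.649 ✓.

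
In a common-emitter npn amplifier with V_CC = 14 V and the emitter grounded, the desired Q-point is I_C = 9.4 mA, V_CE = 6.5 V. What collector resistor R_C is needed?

R_C ≈ 0.8 kΩ

Collector loop: V_CC = I_C·R_C + V_CE.
R_C = (V_CC − V_CE)/I_C = (14 − 6.5)/9.4 = 0.798 kΩ.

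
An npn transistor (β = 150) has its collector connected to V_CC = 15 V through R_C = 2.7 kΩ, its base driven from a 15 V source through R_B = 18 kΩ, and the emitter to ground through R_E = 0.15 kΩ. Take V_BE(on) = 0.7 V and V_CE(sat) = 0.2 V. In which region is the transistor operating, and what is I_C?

Assume active: I_B = (15 − 0.7)/(18 + 151×0.15) = 0.352 mA, I_C = β·I_B = 52.8 mA.
Then V_CE = 15 − 52.8×2.7 − 53.1×0.15 = -135 V < 0.2 V — the active assumption fails.
Re-solve with V_CE = 0.2 V. KCL at the emitter: V_E/R_E = (V_BB−0.7−V_E)/R_B + (V_CC−0.2−V_E)/R_C, giving V_E = 0.885 V.
I_C = (V_CC − 0.2 − V_E)/R_C = (14.8 − 0.885)/2.7 = 5.15 mA.
Check: I_B = (14.3 − 0.885)/18 = 0.745 mA, and β·I_B = 112 mA > I_C, confirming saturation.

saturation; I_C ≈ 5.2 mA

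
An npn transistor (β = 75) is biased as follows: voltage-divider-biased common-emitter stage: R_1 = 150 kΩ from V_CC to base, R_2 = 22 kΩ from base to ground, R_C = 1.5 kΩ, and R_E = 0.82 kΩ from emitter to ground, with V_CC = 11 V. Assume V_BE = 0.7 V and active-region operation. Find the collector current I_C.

I_C ≈ 0.65 mA

Thevenize the base divider: V_Th = V_CC·R_2/(R_1+R_2) = 11×22/172 = 1.41 V, R_Th = R_1‖R_2 = 19.2 kΩ.
Base-emitter loop: V_Th = I_B·R_Th + V_BE + (β+1)I_B·R_E, so I_B = (1.41 − 0.7) / (19.2 + 76×0.82) = 0.00867 mA.
I_C = β·I_B = 75×0.00867 = 0.651 mA, and I_E = (β+1)I_B = 0.659 mA.
V_CE = V_CC − I_C·R_C − I_E·R_E = 11 − 0.651×1.5 − 0.659×0.82 = 9.48 V.
V_CE = 9.48 V > 0.2 V confirms active-region operation.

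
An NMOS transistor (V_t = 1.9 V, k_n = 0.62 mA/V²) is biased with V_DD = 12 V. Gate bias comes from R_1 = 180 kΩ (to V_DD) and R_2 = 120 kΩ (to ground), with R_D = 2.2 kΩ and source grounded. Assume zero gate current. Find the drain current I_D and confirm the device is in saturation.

V_G = V_DD·R_2/(R_1+R_2) = 12×120/300 = 4.8 V. With the source grounded, V_GS = V_G = 4.8 V.
Assume saturation: I_D = (k_n/2)(V_GS − V_t)² = (0.62/2)×(4.8 − 1.9)² = 0.31×2.9² = 2.61 mA.
V_DS = V_DD − I_D·R_D = 12 − 2.61×2.2 = 6.26 V.
Saturation requires V_DS ≥ V_GS − V_t = 2.9 V; 6.26 ≥ 2.9 ✓.

I_D ≈ 2.6 mA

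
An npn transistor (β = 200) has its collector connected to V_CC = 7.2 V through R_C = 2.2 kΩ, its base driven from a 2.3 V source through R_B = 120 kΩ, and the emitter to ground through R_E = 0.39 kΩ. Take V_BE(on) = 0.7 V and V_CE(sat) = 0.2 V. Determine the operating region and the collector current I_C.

Assume active. Base-emitter loop: I_B = (V_BB − V_BE)/(R_B + (β+1)R_E) = (2.3 − 0.7)/(120 + 201×0.39) = 0.00806 mA.
I_C = β·I_B = 200×0.00806 = 1.61 mA.
V_CE = V_CC − I_C·R_C − I_E·R_E = 7.2 − 1.61×2.2 − 1.62×0.39 = 3.02 V > V_CE(sat), so the active-region assumption holds.

active; I_C ≈ 1.6 mA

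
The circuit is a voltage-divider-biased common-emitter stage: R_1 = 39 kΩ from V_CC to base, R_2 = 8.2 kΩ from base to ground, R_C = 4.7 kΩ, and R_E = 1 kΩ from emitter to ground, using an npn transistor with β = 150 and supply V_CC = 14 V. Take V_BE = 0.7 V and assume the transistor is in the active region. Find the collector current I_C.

I_C ≈ 1.6 mA

Thevenize the base divider: V_Th = V_CC·R_2/(R_1+R_2) = 14×8.2/47.2 = 2.43 V, R_Th = R_1‖R_2 = 6.78 kΩ.
Base-emitter loop: V_Th = I_B·R_Th + V_BE + (β+1)I_B·R_E, so I_B = (2.43 − 0.7) / (6.78 + 151×1) = 0.011 mA.
I_C = β·I_B = 150×0.011 = 1.65 mA, and I_E = (β+1)I_B = 1.66 mA.
V_CE = V_CC − I_C·R_C − I_E·R_E = 14 − 1.65×4.7 − 1.66×1 = 4.6 V.
V_CE = 4.6 V > 0.2 V confirms active-region operation.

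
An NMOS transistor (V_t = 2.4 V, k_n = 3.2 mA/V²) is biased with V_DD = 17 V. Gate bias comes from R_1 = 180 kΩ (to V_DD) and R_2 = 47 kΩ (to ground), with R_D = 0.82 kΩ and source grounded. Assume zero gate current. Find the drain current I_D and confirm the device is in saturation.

V_G = V_DD·R_2/(R_1+R_2) = 17×47/227 = 3.52 V. With the source grounded, V_GS = V_G = 3.52 V.
Assume saturation: I_D = (k_n/2)(V_GS − V_t)² = (3.2/2)×(3.52 − 2.4)² = 1.6×1.12² = 2.01 mA.
V_DS = V_DD − I_D·R_D = 17 − 2.01×0.82 = 15.4 V.
Saturation requires V_DS ≥ V_GS − V_t = 1.12 V; 15.4 ≥ 1.12 ✓.

I_D ≈ 2 mA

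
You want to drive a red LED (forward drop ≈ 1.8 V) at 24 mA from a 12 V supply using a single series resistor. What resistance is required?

R ≈ 0.42 kΩ

The resistor drops V_S − V_D = 12 − 1.8 = 10.2 V at 24 mA.
R = 10.2 V / 24 mA = 0.425 kΩ.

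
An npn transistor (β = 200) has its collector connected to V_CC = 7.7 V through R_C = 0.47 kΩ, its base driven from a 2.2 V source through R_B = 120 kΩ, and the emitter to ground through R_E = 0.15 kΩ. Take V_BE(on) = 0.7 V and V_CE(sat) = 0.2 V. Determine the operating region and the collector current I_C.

active; I_C ≈ 2 mA

Assume active. Base-emitter loop: I_B = (V_BB − V_BE)/(R_B + (β+1)R_E) = (2.2 − 0.7)/(120 + 201×0.15) = 0.00999 mA.
I_C = β·I_B = 200×0.00999 = 2 mA.
V_CE = V_CC − I_C·R_C − I_E·R_E = 7.7 − 2×0.47 − 2.01×0.15 = 6.46 V > V_CE(sat), so the active-region assumption holds.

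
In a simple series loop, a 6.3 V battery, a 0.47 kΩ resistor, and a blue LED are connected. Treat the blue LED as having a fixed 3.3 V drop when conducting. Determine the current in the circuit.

KVL around the loop: 6.3 = V_D + I·R = 3.3 + I × 0.47 kΩ.
So I = (6.3 − 3.3) / 0.47 kΩ = 3 / 0.47 = 6.38 mA.

I ≈ 6.4 mA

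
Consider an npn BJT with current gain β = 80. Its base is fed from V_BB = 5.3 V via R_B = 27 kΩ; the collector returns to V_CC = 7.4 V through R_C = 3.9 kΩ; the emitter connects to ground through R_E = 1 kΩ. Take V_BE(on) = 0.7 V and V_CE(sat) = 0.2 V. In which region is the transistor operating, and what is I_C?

Assume active: I_B = (5.3 − 0.7)/(27 + 81×1) = 0.0426 mA, I_C = β·I_B = 3.41 mA.
Then V_CE = 7.4 − 3.41×3.9 − 3.45×1 = -9.34 V < 0.2 V — the active assumption fails.
Re-solve with V_CE = 0.2 V. KCL at the emitter: V_E/R_E = (V_BB−0.7−V_E)/R_B + (V_CC−0.2−V_E)/R_C, giving V_E = 1.56 V.
I_C = (V_CC − 0.2 − V_E)/R_C = (7.2 − 1.56)/3.9 = 1.45 mA.
Check: I_B = (4.6 − 1.56)/27 = 0.113 mA, and β·I_B = 9.01 mA > I_C, confirming saturation.

saturation; I_C ≈ 1.4 mA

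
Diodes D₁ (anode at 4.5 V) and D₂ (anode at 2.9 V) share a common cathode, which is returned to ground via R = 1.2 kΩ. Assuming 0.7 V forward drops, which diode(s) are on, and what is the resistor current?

Assume both conduct. Then node N would need to be at both 4.5−0.7 = 3.8 V and 2.9−0.7 = 2.2 V, which is impossible.
Assume only D₁ conducts: V_N = 4.5 − 0.7 = 3.8 V, so I_R = 3.8/1.2 = 3.17 mA.
Check D₂: its anode-to-cathode voltage is 2.9 − 3.8 = -0.9 V < 0.7 V, so it is off. The assumption is consistent.

Only D₁ conducts; I_R ≈ 3.2 mA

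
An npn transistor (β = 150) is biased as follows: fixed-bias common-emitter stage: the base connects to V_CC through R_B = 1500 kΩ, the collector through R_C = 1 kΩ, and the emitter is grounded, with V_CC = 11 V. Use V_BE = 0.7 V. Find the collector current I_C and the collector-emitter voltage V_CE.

Base loop: V_CC = I_B·R_B + V_BE, so I_B = (11 − 0.7)/1500 kΩ = 0.00687 mA.
In the active region I_C = β·I_B = 150 × 0.00687 = 1.03 mA.
Collector loop: V_CE = V_CC − I_C·R_C = 11 − 1.03×1 = 9.97 V.
Since V_CE = 9.97 V > V_CE(sat) ≈ 0.2 V, the transistor is in the active region as assumed.

I_C ≈ 1 mA, V_CE ≈ 10 V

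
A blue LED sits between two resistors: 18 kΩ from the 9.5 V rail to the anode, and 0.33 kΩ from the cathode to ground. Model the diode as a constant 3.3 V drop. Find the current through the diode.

I ≈ 0.34 mA

The two resistors are in series with the diode, so KVL gives 9.5 = I·18 + 3.3 + I·0.33.
I = (9.5 − 3.3) / (18 + 0.33) kΩ = 6.2 / 18.3 = 0.338 mA.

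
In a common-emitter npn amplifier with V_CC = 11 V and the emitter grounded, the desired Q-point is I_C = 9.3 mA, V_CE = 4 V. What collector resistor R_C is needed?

R_C ≈ 0.75 kΩ

Collector loop: V_CC = I_C·R_C + V_CE.
R_C = (V_CC − V_CE)/I_C = (11 − 4)/9.3 = 0.753 kΩ.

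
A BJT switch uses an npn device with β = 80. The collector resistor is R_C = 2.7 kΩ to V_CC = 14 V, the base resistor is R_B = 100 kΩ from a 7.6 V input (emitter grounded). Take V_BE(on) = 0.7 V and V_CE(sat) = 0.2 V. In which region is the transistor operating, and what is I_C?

saturation; I_C ≈ 5.1 mA

Assume active: I_B = (7.6 − 0.7)/100 = 0.069 mA, giving I_C = β·I_B = 5.52 mA.
But then V_CE = 14 − 5.52×2.7 = -0.904 V < V_CE(sat) = 0.2 V — impossible in the active region.
So the transistor is saturated. With V_CE = 0.2 V, I_C = (V_CC − 0.2)/R_C = 13.8/2.7 = 5.11 mA.
Check: β·I_B = 5.52 mA > I_C = 5.11 mA, confirming saturation.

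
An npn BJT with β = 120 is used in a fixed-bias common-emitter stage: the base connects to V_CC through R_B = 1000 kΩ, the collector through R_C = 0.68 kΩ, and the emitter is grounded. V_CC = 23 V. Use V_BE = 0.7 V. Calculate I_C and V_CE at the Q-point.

Base loop: V_CC = I_B·R_B + V_BE, so I_B = (23 − 0.7)/1000 kΩ = 0.0223 mA.
In the active region I_C = β·I_B = 120 × 0.0223 = 2.68 mA.
Collector loop: V_CE = V_CC − I_C·R_C = 23 − 2.68×0.68 = 21.2 V.
Since V_CE = 21.2 V > V_CE(sat) ≈ 0.2 V, the transistor is in the active region as assumed.

I_C ≈ 2.7 mA, V_CE ≈ 21 V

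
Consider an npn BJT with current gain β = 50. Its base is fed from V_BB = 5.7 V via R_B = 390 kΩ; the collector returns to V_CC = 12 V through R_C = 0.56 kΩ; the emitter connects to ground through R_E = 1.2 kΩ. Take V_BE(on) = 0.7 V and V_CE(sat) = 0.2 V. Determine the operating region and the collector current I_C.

Assume active. Base-emitter loop: I_B = (V_BB − V_BE)/(R_B + (β+1)R_E) = (5.7 − 0.7)/(390 + 51×1.2) = 0.0111 mA.
I_C = β·I_B = 50×0.0111 = 0.554 mA.
V_CE = V_CC − I_C·R_C − I_E·R_E = 12 − 0.554×0.56 − 0.565×1.2 = 11 V > V_CE(sat), so the active-region assumption holds.

active; I_C ≈ 0.55 mA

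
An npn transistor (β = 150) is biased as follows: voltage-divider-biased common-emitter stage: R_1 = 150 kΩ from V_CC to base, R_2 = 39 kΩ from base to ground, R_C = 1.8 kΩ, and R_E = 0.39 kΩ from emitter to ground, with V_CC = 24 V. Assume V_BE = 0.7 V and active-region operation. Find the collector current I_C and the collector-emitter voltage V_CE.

I_C ≈ 7.1 mA, V_CE ≈ 8.4 V

Thevenize the base divider: V_Th = V_CC·R_2/(R_1+R_2) = 24×39/189 = 4.95 V, R_Th = R_1‖R_2 = 31 kΩ.
Base-emitter loop: V_Th = I_B·R_Th + V_BE + (β+1)I_B·R_E, so I_B = (4.95 − 0.7) / (31 + 151×0.39) = 0.0473 mA.
I_C = β·I_B = 150×0.0473 = 7.1 mA, and I_E = (β+1)I_B = 7.15 mA.
V_CE = V_CC − I_C·R_C − I_E·R_E = 24 − 7.1×1.8 − 7.15×0.39 = 8.43 V.
V_CE = 8.43 V > 0.2 V confirms active-region operation.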